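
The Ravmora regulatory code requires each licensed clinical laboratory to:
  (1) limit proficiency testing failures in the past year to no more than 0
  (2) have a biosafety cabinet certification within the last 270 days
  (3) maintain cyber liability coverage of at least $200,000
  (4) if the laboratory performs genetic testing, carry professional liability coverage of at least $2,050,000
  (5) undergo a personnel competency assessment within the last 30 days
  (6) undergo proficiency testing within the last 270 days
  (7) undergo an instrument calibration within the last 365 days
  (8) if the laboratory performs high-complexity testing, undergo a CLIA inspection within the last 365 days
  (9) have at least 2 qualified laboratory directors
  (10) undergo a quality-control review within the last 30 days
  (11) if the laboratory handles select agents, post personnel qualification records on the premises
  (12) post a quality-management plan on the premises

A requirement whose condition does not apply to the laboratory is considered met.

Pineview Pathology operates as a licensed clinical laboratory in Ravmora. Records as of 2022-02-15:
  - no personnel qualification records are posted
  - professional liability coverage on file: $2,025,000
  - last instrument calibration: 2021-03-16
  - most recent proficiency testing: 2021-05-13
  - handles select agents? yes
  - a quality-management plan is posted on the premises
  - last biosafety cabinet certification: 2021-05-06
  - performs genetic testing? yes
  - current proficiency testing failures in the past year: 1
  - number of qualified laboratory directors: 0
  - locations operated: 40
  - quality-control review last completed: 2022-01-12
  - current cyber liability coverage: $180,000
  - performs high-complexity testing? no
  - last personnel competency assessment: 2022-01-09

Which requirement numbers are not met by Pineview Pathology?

1. proficiency testing failures in the past year 1 > 0 → not met
2. biosafety cabinet certification 285 days ago vs limit 270 → not met
3. cyber liability coverage $180,000 < $200,000 → not met
4. condition 'performs genetic testing' holds; professional liability coverage $2,025,000 < $2,050,000 → not met
5. personnel competency assessment 37 days ago vs limit 30 → not met
6. proficiency testing 278 days ago vs limit 270 → not met
7. instrument calibration 336 days ago vs limit 365 → met
8. condition 'performs high-complexity testing' does not hold → requirement n/a → met
9. qualified laboratory directors 0 < 2 → not met
10. quality-control review 34 days ago vs limit 30 → not met
11. condition 'handles select agents' holds; personnel qualification records absent → not met
12. quality-management plan present → met
Not met: 1, 2, 3, 4, 5, 6, 9, 10, 11

1, 2, 3, 4, 5, 6, 9, 10, 11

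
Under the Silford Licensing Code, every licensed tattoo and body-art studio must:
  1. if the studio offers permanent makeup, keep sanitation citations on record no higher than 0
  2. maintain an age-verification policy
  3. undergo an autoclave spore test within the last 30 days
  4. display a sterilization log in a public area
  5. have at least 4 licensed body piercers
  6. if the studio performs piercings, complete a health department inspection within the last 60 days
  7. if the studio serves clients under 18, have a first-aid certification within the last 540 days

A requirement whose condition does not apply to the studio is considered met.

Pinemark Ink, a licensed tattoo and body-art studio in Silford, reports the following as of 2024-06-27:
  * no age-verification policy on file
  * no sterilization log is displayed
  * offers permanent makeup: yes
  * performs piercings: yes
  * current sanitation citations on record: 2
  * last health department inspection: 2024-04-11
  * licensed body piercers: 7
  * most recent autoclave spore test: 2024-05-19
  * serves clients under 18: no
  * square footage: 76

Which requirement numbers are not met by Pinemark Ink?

1. condition 'offers permanent makeup' holds; sanitation citations on record 2 > 0 → not met
2. age-verification policy absent → not met
3. autoclave spore test 39 days ago vs limit 30 → not met
4. sterilization log absent → not met
5. licensed body piercers 7 ≥ 4 → met
6. condition 'performs piercings' holds; health department inspection 77 days ago vs limit 60 → not met
7. condition 'serves clients under 18' does not hold → requirement n/a → met
Not met: 1, 2, 3, 4, 6

1, 2, 3, 4, 6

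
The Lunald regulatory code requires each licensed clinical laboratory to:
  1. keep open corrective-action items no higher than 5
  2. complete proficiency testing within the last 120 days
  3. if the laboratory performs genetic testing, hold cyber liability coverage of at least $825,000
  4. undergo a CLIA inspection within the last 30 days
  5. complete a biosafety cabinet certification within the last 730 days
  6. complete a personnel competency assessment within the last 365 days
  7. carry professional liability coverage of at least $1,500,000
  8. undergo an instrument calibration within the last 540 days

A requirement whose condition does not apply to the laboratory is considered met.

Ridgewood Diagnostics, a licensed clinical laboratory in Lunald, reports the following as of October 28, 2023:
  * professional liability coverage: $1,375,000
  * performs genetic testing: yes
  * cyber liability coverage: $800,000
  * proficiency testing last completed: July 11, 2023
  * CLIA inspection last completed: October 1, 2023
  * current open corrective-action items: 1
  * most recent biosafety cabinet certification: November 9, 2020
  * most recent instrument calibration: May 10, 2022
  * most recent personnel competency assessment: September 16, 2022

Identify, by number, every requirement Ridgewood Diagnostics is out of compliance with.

3, 5, 6, 7

1. open corrective-action items 1 ≤ 5 → met
2. proficiency testing 109 days ago vs limit 120 → met
3. condition 'performs genetic testing' holds; cyber liability coverage $800,000 < $825,000 → not met
4. CLIA inspection 27 days ago vs limit 30 → met
5. biosafety cabinet certification 1083 days ago vs limit 730 → not met
6. personnel competency assessment 407 days ago vs limit 365 → not met
7. professional liability coverage $1,375,000 < $1,500,000 → not met
8. instrument calibration 536 days ago vs limit 540 → met
Not met: 3, 5, 6, 7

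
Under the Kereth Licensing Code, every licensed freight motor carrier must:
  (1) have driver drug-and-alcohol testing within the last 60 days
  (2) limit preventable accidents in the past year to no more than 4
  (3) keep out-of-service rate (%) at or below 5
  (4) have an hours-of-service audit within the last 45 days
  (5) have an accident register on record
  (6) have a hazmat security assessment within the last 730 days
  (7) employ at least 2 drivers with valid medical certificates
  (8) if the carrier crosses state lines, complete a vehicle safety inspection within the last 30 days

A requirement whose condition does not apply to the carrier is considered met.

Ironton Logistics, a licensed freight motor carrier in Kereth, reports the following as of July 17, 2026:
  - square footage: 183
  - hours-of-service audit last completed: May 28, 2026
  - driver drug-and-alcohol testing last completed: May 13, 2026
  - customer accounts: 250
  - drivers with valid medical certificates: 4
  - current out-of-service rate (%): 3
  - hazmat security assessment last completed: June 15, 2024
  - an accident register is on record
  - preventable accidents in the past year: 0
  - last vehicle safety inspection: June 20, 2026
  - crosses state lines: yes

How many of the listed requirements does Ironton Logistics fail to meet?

3

1. driver drug-and-alcohol testing 65 days ago vs limit 60 → not met
2. preventable accidents in the past year 0 ≤ 4 → met
3. out-of-service rate (%) 3 ≤ 5 → met
4. hours-of-service audit 50 days ago vs limit 45 → not met
5. accident register present → met
6. hazmat security assessment 762 days ago vs limit 730 → not met
7. drivers with valid medical certificates 4 ≥ 2 → met
8. condition 'crosses state lines' holds; vehicle safety inspection 27 days ago vs limit 30 → met
Not met: 3 of 8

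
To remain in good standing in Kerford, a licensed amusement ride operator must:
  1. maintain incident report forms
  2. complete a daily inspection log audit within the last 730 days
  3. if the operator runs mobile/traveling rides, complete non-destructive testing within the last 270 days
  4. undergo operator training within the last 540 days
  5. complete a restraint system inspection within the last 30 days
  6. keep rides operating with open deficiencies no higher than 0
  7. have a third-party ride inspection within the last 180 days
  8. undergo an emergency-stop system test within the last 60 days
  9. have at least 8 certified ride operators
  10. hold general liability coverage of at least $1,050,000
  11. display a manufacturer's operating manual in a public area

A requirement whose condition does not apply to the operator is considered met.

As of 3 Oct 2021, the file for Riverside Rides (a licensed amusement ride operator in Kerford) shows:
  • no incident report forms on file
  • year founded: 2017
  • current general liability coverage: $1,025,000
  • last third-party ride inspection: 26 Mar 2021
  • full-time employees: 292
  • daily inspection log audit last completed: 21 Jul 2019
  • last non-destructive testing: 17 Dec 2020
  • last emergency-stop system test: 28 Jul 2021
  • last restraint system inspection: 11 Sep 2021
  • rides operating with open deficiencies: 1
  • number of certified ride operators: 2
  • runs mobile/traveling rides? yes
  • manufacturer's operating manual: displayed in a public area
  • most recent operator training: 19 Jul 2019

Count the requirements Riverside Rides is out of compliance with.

1. incident report forms absent → not met
2. daily inspection log audit 805 days ago vs limit 730 → not met
3. condition 'runs mobile/traveling rides' holds; non-destructive testing 290 days ago vs limit 270 → not met
4. operator training 807 days ago vs limit 540 → not met
5. restraint system inspection 22 days ago vs limit 30 → met
6. rides operating with open deficiencies 1 > 0 → not met
7. third-party ride inspection 191 days ago vs limit 180 → not met
8. emergency-stop system test 67 days ago vs limit 60 → not met
9. certified ride operators 2 < 8 → not met
10. general liability coverage $1,025,000 < $1,050,000 → not met
11. manufacturer's operating manual present → met
Not met: 9 of 11

9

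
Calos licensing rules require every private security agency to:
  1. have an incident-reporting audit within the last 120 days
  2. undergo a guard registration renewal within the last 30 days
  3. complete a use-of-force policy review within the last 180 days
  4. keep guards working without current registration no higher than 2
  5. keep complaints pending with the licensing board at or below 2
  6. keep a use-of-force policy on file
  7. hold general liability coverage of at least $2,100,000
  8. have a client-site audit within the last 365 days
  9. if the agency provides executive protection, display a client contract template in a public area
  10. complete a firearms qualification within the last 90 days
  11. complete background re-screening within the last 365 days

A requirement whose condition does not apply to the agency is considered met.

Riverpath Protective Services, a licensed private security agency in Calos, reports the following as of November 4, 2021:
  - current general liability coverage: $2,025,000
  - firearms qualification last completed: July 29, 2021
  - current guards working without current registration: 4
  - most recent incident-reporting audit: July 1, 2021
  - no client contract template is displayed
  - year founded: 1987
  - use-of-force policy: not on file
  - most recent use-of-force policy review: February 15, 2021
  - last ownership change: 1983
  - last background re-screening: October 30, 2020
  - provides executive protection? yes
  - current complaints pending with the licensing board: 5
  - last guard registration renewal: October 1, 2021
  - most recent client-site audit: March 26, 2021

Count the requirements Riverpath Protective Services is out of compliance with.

1. incident-reporting audit 126 days ago vs limit 120 → not met
2. guard registration renewal 34 days ago vs limit 30 → not met
3. use-of-force policy review 262 days ago vs limit 180 → not met
4. guards working without current registration 4 > 2 → not met
5. complaints pending with the licensing board 5 > 2 → not met
6. use-of-force policy absent → not met
7. general liability coverage $2,025,000 < $2,100,000 → not met
8. client-site audit 223 days ago vs limit 365 → met
9. condition 'provides executive protection' holds; client contract template absent → not met
10. firearms qualification 98 days ago vs limit 90 → not met
11. background re-screening 370 days ago vs limit 365 → not met
Not met: 10 of 11

10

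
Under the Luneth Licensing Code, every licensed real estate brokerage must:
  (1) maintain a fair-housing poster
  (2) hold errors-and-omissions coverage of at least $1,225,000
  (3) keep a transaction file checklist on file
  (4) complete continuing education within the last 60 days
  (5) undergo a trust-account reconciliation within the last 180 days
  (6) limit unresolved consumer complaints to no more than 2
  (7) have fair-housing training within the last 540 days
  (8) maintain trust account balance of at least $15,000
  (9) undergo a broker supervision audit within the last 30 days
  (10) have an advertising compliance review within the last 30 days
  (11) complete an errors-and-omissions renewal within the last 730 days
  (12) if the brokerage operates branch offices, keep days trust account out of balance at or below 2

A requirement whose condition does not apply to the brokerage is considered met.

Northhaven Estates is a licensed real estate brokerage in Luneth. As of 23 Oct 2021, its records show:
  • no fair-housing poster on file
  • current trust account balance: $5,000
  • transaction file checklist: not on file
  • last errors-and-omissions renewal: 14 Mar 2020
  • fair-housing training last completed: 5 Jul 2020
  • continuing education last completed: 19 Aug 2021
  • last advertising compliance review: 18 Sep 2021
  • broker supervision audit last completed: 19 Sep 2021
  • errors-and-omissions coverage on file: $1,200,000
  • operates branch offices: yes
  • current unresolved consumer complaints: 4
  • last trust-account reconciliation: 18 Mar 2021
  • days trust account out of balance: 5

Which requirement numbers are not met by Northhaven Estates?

1. fair-housing poster absent → not met
2. errors-and-omissions coverage $1,200,000 < $1,225,000 → not met
3. transaction file checklist absent → not met
4. continuing education 65 days ago vs limit 60 → not met
5. trust-account reconciliation 219 days ago vs limit 180 → not met
6. unresolved consumer complaints 4 > 2 → not met
7. fair-housing training 475 days ago vs limit 540 → met
8. trust account balance $5,000 < $15,000 → not met
9. broker supervision audit 34 days ago vs limit 30 → not met
10. advertising compliance review 35 days ago vs limit 30 → not met
11. errors-and-omissions renewal 588 days ago vs limit 730 → met
12. condition 'operates branch offices' holds; days trust account out of balance 5 > 2 → not met
Not met: 1, 2, 3, 4, 5, 6, 8, 9, 10, 12

1, 2, 3, 4, 5, 6, 8, 9, 10, 12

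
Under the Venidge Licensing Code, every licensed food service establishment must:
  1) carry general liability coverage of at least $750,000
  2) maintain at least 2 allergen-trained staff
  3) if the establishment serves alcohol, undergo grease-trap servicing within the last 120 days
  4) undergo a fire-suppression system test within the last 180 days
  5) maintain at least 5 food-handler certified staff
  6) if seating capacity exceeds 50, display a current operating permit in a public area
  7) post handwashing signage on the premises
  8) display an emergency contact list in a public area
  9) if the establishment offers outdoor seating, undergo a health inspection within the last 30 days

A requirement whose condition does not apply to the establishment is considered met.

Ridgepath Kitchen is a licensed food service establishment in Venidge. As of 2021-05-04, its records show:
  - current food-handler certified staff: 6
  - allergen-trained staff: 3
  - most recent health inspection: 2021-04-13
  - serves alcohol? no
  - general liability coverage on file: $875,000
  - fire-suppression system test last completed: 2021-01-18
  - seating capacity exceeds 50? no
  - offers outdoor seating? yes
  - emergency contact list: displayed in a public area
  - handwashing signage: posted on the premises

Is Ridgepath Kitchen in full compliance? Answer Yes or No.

1. general liability coverage $875,000 ≥ $750,000 → met
2. allergen-trained staff 3 ≥ 2 → met
3. condition 'serves alcohol' does not hold → requirement n/a → met
4. fire-suppression system test 106 days ago vs limit 180 → met
5. food-handler certified staff 6 ≥ 5 → met
6. condition 'seating capacity exceeds 50' does not hold → requirement n/a → met
7. handwashing signage present → met
8. emergency contact list present → met
9. condition 'offers outdoor seating' holds; health inspection 21 days ago vs limit 30 → met
All met.

Yes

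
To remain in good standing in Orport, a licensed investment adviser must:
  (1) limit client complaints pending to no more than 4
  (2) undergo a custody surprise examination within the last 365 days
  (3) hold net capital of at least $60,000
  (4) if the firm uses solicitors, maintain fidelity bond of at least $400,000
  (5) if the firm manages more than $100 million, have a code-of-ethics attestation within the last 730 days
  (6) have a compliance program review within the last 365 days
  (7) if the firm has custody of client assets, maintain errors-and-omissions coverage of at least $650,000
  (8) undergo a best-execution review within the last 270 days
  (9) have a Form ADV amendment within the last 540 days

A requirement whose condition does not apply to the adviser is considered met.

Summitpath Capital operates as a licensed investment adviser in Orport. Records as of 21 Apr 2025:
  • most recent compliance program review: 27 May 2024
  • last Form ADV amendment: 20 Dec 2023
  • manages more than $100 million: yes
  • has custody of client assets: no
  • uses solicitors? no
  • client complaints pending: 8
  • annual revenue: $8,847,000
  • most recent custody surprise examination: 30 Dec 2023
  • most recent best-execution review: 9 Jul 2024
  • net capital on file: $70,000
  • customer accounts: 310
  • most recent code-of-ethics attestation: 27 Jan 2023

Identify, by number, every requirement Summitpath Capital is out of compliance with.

1. client complaints pending 8 > 4 → not met
2. custody surprise examination 478 days ago vs limit 365 → not met
3. net capital $70,000 ≥ $60,000 → met
4. condition 'uses solicitors' does not hold → requirement n/a → met
5. condition 'manages more than $100 million' holds; code-of-ethics attestation 815 days ago vs limit 730 → not met
6. compliance program review 329 days ago vs limit 365 → met
7. condition 'has custody of client assets' does not hold → requirement n/a → met
8. best-execution review 286 days ago vs limit 270 → not met
9. Form ADV amendment 488 days ago vs limit 540 → met
Not met: 1, 2, 5, 8

1, 2, 5, 8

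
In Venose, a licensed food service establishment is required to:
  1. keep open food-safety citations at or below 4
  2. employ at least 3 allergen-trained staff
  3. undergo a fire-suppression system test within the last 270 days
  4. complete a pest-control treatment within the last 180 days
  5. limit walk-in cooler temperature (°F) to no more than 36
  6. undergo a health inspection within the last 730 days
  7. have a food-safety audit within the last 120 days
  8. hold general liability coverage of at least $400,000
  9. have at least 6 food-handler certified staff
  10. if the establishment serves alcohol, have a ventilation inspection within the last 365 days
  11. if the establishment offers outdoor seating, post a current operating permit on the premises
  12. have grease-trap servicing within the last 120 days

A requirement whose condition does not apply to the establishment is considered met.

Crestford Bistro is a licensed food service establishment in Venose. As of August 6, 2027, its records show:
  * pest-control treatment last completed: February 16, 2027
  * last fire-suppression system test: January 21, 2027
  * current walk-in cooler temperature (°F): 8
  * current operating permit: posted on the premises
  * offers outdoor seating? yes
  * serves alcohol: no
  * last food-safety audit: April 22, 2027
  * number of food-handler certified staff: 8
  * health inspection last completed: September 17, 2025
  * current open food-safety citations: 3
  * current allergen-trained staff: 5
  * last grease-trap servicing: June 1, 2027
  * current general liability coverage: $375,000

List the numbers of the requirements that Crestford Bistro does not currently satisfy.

8

1. open food-safety citations 3 ≤ 4 → met
2. allergen-trained staff 5 ≥ 3 → met
3. fire-suppression system test 197 days ago vs limit 270 → met
4. pest-control treatment 171 days ago vs limit 180 → met
5. walk-in cooler temperature (°F) 8 ≤ 36 → met
6. health inspection 688 days ago vs limit 730 → met
7. food-safety audit 106 days ago vs limit 120 → met
8. general liability coverage $375,000 < $400,000 → not met
9. food-handler certified staff 8 ≥ 6 → met
10. condition 'serves alcohol' does not hold → requirement n/a → met
11. condition 'offers outdoor seating' holds; current operating permit present → met
12. grease-trap servicing 66 days ago vs limit 120 → met
Not met: 8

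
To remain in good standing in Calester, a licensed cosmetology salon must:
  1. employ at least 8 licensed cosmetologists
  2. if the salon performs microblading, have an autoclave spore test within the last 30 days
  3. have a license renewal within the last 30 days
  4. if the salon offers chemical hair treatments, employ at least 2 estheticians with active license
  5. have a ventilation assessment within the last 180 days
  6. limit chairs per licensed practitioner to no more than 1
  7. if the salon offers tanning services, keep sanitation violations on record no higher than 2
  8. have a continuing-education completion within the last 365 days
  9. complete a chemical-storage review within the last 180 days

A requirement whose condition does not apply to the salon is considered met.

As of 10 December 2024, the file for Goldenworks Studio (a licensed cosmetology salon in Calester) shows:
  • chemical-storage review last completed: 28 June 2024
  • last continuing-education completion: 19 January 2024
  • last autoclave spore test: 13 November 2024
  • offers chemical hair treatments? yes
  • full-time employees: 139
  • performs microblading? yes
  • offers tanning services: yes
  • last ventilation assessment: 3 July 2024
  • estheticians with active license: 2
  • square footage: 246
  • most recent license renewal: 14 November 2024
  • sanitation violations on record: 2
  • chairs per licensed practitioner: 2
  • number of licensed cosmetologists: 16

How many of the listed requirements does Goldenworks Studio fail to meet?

1

1. licensed cosmetologists 16 ≥ 8 → met
2. condition 'performs microblading' holds; autoclave spore test 27 days ago vs limit 30 → met
3. license renewal 26 days ago vs limit 30 → met
4. condition 'offers chemical hair treatments' holds; estheticians with active license 2 ≥ 2 → met
5. ventilation assessment 160 days ago vs limit 180 → met
6. chairs per licensed practitioner 2 > 1 → not met
7. condition 'offers tanning services' holds; sanitation violations on record 2 ≤ 2 → met
8. continuing-education completion 326 days ago vs limit 365 → met
9. chemical-storage review 165 days ago vs limit 180 → met
Not met: 1 of 9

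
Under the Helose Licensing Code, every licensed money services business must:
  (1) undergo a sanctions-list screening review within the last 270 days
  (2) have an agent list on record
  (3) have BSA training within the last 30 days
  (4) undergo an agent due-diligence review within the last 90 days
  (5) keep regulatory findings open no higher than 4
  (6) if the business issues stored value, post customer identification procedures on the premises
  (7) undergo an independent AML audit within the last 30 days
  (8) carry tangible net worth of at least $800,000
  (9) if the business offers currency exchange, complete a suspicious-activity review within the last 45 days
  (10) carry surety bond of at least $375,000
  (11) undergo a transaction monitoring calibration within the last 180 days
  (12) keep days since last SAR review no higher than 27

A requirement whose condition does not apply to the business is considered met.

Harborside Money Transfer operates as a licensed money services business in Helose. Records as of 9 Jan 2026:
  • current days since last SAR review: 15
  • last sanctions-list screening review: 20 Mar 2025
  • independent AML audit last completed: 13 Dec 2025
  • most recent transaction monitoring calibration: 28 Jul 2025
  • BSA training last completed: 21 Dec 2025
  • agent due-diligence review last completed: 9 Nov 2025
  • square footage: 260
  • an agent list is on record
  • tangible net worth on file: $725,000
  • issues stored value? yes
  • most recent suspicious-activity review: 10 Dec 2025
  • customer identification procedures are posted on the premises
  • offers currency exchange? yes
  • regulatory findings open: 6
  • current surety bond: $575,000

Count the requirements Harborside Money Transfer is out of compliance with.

3

1. sanctions-list screening review 295 days ago vs limit 270 → not met
2. agent list present → met
3. BSA training 19 days ago vs limit 30 → met
4. agent due-diligence review 61 days ago vs limit 90 → met
5. regulatory findings open 6 > 4 → not met
6. condition 'issues stored value' holds; customer identification procedures present → met
7. independent AML audit 27 days ago vs limit 30 → met
8. tangible net worth $725,000 < $800,000 → not met
9. condition 'offers currency exchange' holds; suspicious-activity review 30 days ago vs limit 45 → met
10. surety bond $575,000 ≥ $375,000 → met
11. transaction monitoring calibration 165 days ago vs limit 180 → met
12. days since last SAR review 15 ≤ 27 → met
Not met: 3 of 12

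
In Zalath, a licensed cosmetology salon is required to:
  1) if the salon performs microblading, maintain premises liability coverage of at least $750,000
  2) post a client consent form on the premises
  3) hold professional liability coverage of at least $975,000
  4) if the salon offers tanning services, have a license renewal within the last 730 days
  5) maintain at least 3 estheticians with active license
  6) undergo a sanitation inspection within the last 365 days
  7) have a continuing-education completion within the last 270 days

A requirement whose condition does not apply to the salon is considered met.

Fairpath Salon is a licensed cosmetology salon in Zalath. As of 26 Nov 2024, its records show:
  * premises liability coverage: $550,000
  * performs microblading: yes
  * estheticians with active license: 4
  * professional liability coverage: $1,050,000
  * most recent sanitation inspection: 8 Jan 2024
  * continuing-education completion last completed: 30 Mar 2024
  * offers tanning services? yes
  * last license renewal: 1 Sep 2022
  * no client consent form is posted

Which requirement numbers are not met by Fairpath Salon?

1, 2, 4

1. condition 'performs microblading' holds; premises liability coverage $550,000 < $750,000 → not met
2. client consent form absent → not met
3. professional liability coverage $1,050,000 ≥ $975,000 → met
4. condition 'offers tanning services' holds; license renewal 817 days ago vs limit 730 → not met
5. estheticians with active license 4 ≥ 3 → met
6. sanitation inspection 323 days ago vs limit 365 → met
7. continuing-education completion 241 days ago vs limit 270 → met
Not met: 1, 2, 4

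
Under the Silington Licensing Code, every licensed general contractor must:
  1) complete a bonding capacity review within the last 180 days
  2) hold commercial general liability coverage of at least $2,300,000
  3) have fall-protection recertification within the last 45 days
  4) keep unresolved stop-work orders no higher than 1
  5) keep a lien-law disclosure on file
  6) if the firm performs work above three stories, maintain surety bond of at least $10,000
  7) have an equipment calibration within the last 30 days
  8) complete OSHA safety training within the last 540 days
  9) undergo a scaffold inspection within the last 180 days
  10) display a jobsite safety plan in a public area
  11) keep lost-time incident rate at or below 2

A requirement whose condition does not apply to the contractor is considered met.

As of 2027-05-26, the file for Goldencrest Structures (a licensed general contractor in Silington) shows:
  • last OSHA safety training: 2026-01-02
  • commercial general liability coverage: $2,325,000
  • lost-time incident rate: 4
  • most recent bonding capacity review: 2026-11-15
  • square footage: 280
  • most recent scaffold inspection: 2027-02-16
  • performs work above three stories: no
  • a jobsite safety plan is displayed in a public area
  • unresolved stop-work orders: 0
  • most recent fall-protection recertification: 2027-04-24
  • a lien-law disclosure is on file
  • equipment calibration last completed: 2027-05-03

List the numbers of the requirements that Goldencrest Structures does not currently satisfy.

1. bonding capacity review 192 days ago vs limit 180 → not met
2. commercial general liability coverage $2,325,000 ≥ $2,300,000 → met
3. fall-protection recertification 32 days ago vs limit 45 → met
4. unresolved stop-work orders 0 ≤ 1 → met
5. lien-law disclosure present → met
6. condition 'performs work above three stories' does not hold → requirement n/a → met
7. equipment calibration 23 days ago vs limit 30 → met
8. OSHA safety training 509 days ago vs limit 540 → met
9. scaffold inspection 99 days ago vs limit 180 → met
10. jobsite safety plan present → met
11. lost-time incident rate 4 > 2 → not met
Not met: 1, 11

1, 11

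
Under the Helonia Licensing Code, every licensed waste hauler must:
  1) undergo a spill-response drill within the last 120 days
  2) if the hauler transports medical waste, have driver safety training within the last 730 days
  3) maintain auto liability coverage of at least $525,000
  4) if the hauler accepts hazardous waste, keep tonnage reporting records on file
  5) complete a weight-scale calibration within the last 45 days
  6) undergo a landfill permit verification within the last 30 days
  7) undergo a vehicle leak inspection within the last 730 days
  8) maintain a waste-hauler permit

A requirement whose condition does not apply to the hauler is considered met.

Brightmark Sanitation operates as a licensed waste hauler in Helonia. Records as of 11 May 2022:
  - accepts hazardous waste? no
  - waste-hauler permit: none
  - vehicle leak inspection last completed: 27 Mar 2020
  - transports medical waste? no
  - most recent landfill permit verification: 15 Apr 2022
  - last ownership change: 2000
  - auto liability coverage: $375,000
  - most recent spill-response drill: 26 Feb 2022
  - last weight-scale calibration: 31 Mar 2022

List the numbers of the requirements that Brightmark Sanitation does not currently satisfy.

1. spill-response drill 74 days ago vs limit 120 → met
2. condition 'transports medical waste' does not hold → requirement n/a → met
3. auto liability coverage $375,000 < $525,000 → not met
4. condition 'accepts hazardous waste' does not hold → requirement n/a → met
5. weight-scale calibration 41 days ago vs limit 45 → met
6. landfill permit verification 26 days ago vs limit 30 → met
7. vehicle leak inspection 775 days ago vs limit 730 → not met
8. waste-hauler permit absent → not met
Not met: 3, 7, 8

3, 7, 8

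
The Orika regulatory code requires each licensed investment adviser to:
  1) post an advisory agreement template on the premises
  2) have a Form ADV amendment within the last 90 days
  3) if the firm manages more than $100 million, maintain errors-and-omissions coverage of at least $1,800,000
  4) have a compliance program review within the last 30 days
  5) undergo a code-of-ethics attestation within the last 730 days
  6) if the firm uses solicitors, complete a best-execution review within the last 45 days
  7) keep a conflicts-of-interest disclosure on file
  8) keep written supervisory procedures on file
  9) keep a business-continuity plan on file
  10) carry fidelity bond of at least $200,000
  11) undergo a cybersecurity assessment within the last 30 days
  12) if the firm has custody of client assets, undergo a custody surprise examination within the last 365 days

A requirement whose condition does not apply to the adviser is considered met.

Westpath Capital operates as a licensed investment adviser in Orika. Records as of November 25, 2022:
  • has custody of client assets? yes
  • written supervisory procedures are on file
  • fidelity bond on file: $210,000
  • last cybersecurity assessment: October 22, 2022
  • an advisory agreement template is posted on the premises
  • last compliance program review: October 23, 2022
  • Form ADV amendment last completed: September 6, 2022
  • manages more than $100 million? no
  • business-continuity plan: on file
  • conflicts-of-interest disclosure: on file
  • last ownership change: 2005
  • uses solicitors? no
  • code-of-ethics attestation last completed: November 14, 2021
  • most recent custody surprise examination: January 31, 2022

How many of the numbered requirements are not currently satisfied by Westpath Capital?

2

1. advisory agreement template present → met
2. Form ADV amendment 80 days ago vs limit 90 → met
3. condition 'manages more than $100 million' does not hold → requirement n/a → met
4. compliance program review 33 days ago vs limit 30 → not met
5. code-of-ethics attestation 376 days ago vs limit 730 → met
6. condition 'uses solicitors' does not hold → requirement n/a → met
7. conflicts-of-interest disclosure present → met
8. written supervisory procedures present → met
9. business-continuity plan present → met
10. fidelity bond $210,000 ≥ $200,000 → met
11. cybersecurity assessment 34 days ago vs limit 30 → not met
12. condition 'has custody of client assets' holds; custody surprise examination 298 days ago vs limit 365 → met
Not met: 2 of 12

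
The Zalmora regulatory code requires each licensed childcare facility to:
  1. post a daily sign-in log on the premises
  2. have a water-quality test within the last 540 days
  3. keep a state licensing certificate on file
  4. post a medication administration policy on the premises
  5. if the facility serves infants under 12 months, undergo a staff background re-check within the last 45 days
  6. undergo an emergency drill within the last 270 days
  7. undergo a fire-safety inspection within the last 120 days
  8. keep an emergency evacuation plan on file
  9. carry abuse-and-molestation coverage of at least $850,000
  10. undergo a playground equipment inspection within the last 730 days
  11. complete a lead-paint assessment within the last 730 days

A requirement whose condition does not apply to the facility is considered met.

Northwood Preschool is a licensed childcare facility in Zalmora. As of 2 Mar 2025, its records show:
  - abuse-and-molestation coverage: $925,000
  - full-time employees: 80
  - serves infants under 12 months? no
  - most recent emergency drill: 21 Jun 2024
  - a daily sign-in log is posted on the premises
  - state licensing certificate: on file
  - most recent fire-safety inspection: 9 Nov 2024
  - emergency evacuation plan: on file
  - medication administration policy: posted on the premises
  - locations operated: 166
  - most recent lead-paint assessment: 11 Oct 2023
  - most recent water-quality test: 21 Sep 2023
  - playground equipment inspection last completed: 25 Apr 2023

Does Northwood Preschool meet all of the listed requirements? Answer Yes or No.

Yes

1. daily sign-in log present → met
2. water-quality test 528 days ago vs limit 540 → met
3. state licensing certificate present → met
4. medication administration policy present → met
5. condition 'serves infants under 12 months' does not hold → requirement n/a → met
6. emergency drill 254 days ago vs limit 270 → met
7. fire-safety inspection 113 days ago vs limit 120 → met
8. emergency evacuation plan present → met
9. abuse-and-molestation coverage $925,000 ≥ $850,000 → met
10. playground equipment inspection 677 days ago vs limit 730 → met
11. lead-paint assessment 508 days ago vs limit 730 → met
All met.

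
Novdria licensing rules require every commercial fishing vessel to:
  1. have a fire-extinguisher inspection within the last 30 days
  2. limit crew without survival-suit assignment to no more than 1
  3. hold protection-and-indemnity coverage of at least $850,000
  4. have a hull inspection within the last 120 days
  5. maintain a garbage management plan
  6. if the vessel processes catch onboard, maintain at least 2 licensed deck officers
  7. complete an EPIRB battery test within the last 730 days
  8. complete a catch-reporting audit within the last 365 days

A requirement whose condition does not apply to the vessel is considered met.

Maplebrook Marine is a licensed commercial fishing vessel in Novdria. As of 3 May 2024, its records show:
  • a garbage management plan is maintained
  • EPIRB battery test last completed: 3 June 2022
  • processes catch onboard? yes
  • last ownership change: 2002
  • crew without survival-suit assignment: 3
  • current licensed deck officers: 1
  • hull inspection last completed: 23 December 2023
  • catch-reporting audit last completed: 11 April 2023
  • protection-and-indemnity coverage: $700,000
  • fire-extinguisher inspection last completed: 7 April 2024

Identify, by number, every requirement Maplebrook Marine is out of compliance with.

1. fire-extinguisher inspection 26 days ago vs limit 30 → met
2. crew without survival-suit assignment 3 > 1 → not met
3. protection-and-indemnity coverage $700,000 < $850,000 → not met
4. hull inspection 132 days ago vs limit 120 → not met
5. garbage management plan present → met
6. condition 'processes catch onboard' holds; licensed deck officers 1 < 2 → not met
7. EPIRB battery test 700 days ago vs limit 730 → met
8. catch-reporting audit 388 days ago vs limit 365 → not met
Not met: 2, 3, 4, 6, 8

2, 3, 4, 6, 8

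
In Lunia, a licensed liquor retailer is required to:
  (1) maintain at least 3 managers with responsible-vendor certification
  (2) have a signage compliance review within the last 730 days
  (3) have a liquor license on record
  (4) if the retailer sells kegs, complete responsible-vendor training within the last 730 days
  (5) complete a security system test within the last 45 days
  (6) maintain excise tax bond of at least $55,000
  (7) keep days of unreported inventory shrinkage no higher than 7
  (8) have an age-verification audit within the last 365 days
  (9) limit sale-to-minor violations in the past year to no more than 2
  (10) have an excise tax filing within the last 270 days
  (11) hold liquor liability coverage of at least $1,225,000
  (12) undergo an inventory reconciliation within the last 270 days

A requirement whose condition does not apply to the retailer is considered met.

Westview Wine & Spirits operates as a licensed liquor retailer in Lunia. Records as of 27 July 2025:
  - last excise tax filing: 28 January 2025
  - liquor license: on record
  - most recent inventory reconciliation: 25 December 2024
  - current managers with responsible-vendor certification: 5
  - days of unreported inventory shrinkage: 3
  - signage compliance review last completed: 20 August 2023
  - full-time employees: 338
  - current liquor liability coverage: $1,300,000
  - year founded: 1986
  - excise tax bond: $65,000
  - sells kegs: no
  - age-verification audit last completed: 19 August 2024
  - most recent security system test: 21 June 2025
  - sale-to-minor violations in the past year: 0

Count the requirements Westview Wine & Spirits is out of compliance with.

0

1. managers with responsible-vendor certification 5 ≥ 3 → met
2. signage compliance review 707 days ago vs limit 730 → met
3. liquor license present → met
4. condition 'sells kegs' does not hold → requirement n/a → met
5. security system test 36 days ago vs limit 45 → met
6. excise tax bond $65,000 ≥ $55,000 → met
7. days of unreported inventory shrinkage 3 ≤ 7 → met
8. age-verification audit 342 days ago vs limit 365 → met
9. sale-to-minor violations in the past year 0 ≤ 2 → met
10. excise tax filing 180 days ago vs limit 270 → met
11. liquor liability coverage $1,300,000 ≥ $1,225,000 → met
12. inventory reconciliation 214 days ago vs limit 270 → met
Not met: 0 of 12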